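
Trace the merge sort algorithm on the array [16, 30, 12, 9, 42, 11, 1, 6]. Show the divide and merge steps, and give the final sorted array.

Merge sort trace:

Split: [16, 30, 12, 9, 42, 11, 1, 6] -> [16, 30, 12, 9] and [42, 11, 1, 6]
  Split: [16, 30, 12, 9] -> [16, 30] and [12, 9]
    Split: [16, 30] -> [16] and [30]
    Merge: [16] + [30] -> [16, 30]
    Split: [12, 9] -> [12] and [9]
    Merge: [12] + [9] -> [9, 12]
  Merge: [16, 30] + [9, 12] -> [9, 12, 16, 30]
  Split: [42, 11, 1, 6] -> [42, 11] and [1, 6]
    Split: [42, 11] -> [42] and [11]
    Merge: [42] + [11] -> [11, 42]
    Split: [1, 6] -> [1] and [6]
    Merge: [1] + [6] -> [1, 6]
  Merge: [11, 42] + [1, 6] -> [1, 6, 11, 42]
Merge: [9, 12, 16, 30] + [1, 6, 11, 42] -> [1, 6, 9, 11, 12, 16, 30, 42]

Final sorted array: [1, 6, 9, 11, 12, 16, 30, 42]

The merge sort proceeds by recursively splitting the array and merging sorted halves.
After all merges, the sorted array is [1, 6, 9, 11, 12, 16, 30, 42].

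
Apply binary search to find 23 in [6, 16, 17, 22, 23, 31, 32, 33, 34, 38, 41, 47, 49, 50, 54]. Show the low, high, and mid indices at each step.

Binary search for 23 in [6, 16, 17, 22, 23, 31, 32, 33, 34, 38, 41, 47, 49, 50, 54]:

lo=0, hi=14, mid=7, arr[mid]=33 -> 33 > 23, search left half
lo=0, hi=6, mid=3, arr[mid]=22 -> 22 < 23, search right half
lo=4, hi=6, mid=5, arr[mid]=31 -> 31 > 23, search left half
lo=4, hi=4, mid=4, arr[mid]=23 -> Found target at index 4!

Binary search finds 23 at index 4 after 4 comparisons. The search repeatedly halves the search space by comparing with the middle element.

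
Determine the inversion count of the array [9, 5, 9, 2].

Finding inversions in [9, 5, 9, 2]:

(0, 1): arr[0]=9 > arr[1]=5
(0, 3): arr[0]=9 > arr[3]=2
(1, 3): arr[1]=5 > arr[3]=2
(2, 3): arr[2]=9 > arr[3]=2

Total inversions: 4

The array has 4 inversion(s): (0,1), (0,3), (1,3), (2,3). Each pair (i,j) satisfies i < j and arr[i] > arr[j].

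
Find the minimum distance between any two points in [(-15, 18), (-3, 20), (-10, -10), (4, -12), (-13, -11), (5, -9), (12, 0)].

Computing all pairwise distances among 7 points:

d((-15, 18), (-3, 20)) = 12.1655
d((-15, 18), (-10, -10)) = 28.4429
d((-15, 18), (4, -12)) = 35.5106
d((-15, 18), (-13, -11)) = 29.0689
d((-15, 18), (5, -9)) = 33.6006
d((-15, 18), (12, 0)) = 32.45
d((-3, 20), (-10, -10)) = 30.8058
d((-3, 20), (4, -12)) = 32.7567
d((-3, 20), (-13, -11)) = 32.573
d((-3, 20), (5, -9)) = 30.0832
d((-3, 20), (12, 0)) = 25.0
d((-10, -10), (4, -12)) = 14.1421
d((-10, -10), (-13, -11)) = 3.1623 <-- minimum
d((-10, -10), (5, -9)) = 15.0333
d((-10, -10), (12, 0)) = 24.1661
d((4, -12), (-13, -11)) = 17.0294
d((4, -12), (5, -9)) = 3.1623 <-- minimum
d((4, -12), (12, 0)) = 14.4222
d((-13, -11), (5, -9)) = 18.1108
d((-13, -11), (12, 0)) = 27.313
d((5, -9), (12, 0)) = 11.4018

Minimum distance: 3.1623 (tie among 2 pairs: (-10, -10) and (-13, -11); (4, -12) and (5, -9))

The minimum Euclidean distance is 3.1623. There is a tie: 2 pairs achieve this minimum — (-10, -10) and (-13, -11); (4, -12) and (5, -9). Any of these is a valid closest pair. For 7 points, brute-force pairwise comparison is shown above. For large n, the divide-and-conquer algorithm (sort by x, recurse on halves, check the dividing strip) achieves O(n log n).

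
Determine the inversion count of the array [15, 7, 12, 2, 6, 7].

Finding inversions in [15, 7, 12, 2, 6, 7]:

(0, 1): arr[0]=15 > arr[1]=7
(0, 2): arr[0]=15 > arr[2]=12
(0, 3): arr[0]=15 > arr[3]=2
(0, 4): arr[0]=15 > arr[4]=6
(0, 5): arr[0]=15 > arr[5]=7
(1, 3): arr[1]=7 > arr[3]=2
(1, 4): arr[1]=7 > arr[4]=6
(2, 3): arr[2]=12 > arr[3]=2
(2, 4): arr[2]=12 > arr[4]=6
(2, 5): arr[2]=12 > arr[5]=7

Total inversions: 10

The array has 10 inversion(s): (0,1), (0,2), (0,3), (0,4), (0,5), (1,3), (1,4), (2,3), (2,4), (2,5). Each pair (i,j) satisfies i < j and arr[i] > arr[j].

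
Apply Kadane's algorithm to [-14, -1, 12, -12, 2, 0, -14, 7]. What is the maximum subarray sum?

Using Kadane's algorithm on [-14, -1, 12, -12, 2, 0, -14, 7]:

Scanning through the array:
Position 1 (value -1): max_ending_here = -1, max_so_far = -1
Position 2 (value 12): max_ending_here = 12, max_so_far = 12
Position 3 (value -12): max_ending_here = 0, max_so_far = 12
Position 4 (value 2): max_ending_here = 2, max_so_far = 12
Position 5 (value 0): max_ending_here = 2, max_so_far = 12
Position 6 (value -14): max_ending_here = -12, max_so_far = 12
Position 7 (value 7): max_ending_here = 7, max_so_far = 12

Maximum subarray: [12]
Maximum sum: 12

The maximum subarray is [12] with sum 12. This subarray runs from index 2 to index 2.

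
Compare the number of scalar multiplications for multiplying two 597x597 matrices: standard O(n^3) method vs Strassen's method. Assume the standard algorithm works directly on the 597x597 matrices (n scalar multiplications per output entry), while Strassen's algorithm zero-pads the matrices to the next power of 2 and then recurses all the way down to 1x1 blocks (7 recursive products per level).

Matrix multiplication for 597x597 matrices:

Strassen's algorithm requires power-of-2 dimensions. Pad 597x597 to 1024x1024 (next power of 2).

Standard algorithm: 597^3 = 212776173 multiplications
Strassen's algorithm: 7^(log2(1024)) = 7^10 = 282475249 multiplications
Difference: 212776173 - 282475249 = -69699076 (Strassen uses MORE here due to padding overhead — for small or just-over-power-of-2 n, padding can outweigh the per-level savings)

Standard: 212776173 multiplications (597^3). Strassen: 282475249 multiplications (7^10, after padding to 1024x1024). Strassen reduces 8 recursive multiplications to 7 at each level.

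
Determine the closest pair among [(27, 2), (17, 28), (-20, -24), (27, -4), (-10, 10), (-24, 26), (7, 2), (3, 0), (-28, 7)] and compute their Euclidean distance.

Computing all pairwise distances among 9 points:

d((27, 2), (17, 28)) = 27.8568
d((27, 2), (-20, -24)) = 53.7122
d((27, 2), (27, -4)) = 6.0
d((27, 2), (-10, 10)) = 37.855
d((27, 2), (-24, 26)) = 56.3649
d((27, 2), (7, 2)) = 20.0
d((27, 2), (3, 0)) = 24.0832
d((27, 2), (-28, 7)) = 55.2268
d((17, 28), (-20, -24)) = 63.8201
d((17, 28), (27, -4)) = 33.5261
d((17, 28), (-10, 10)) = 32.45
d((17, 28), (-24, 26)) = 41.0488
d((17, 28), (7, 2)) = 27.8568
d((17, 28), (3, 0)) = 31.305
d((17, 28), (-28, 7)) = 49.6588
d((-20, -24), (27, -4)) = 51.0784
d((-20, -24), (-10, 10)) = 35.4401
d((-20, -24), (-24, 26)) = 50.1597
d((-20, -24), (7, 2)) = 37.4833
d((-20, -24), (3, 0)) = 33.2415
d((-20, -24), (-28, 7)) = 32.0156
d((27, -4), (-10, 10)) = 39.5601
d((27, -4), (-24, 26)) = 59.1692
d((27, -4), (7, 2)) = 20.8806
d((27, -4), (3, 0)) = 24.3311
d((27, -4), (-28, 7)) = 56.0892
d((-10, 10), (-24, 26)) = 21.2603
d((-10, 10), (7, 2)) = 18.7883
d((-10, 10), (3, 0)) = 16.4012
d((-10, 10), (-28, 7)) = 18.2483
d((-24, 26), (7, 2)) = 39.2046
d((-24, 26), (3, 0)) = 37.4833
d((-24, 26), (-28, 7)) = 19.4165
d((7, 2), (3, 0)) = 4.4721 <-- minimum
d((7, 2), (-28, 7)) = 35.3553
d((3, 0), (-28, 7)) = 31.7805

Closest pair: (7, 2) and (3, 0) with distance 4.4721

The closest pair is (7, 2) and (3, 0) with Euclidean distance 4.4721. For 9 points, brute-force pairwise comparison is shown above. For large n, the divide-and-conquer algorithm (sort by x, recurse on halves, check the dividing strip) achieves O(n log n).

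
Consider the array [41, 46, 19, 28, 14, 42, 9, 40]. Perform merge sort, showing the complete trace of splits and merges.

Merge sort trace:

Split: [41, 46, 19, 28, 14, 42, 9, 40] -> [41, 46, 19, 28] and [14, 42, 9, 40]
  Split: [41, 46, 19, 28] -> [41, 46] and [19, 28]
    Split: [41, 46] -> [41] and [46]
    Merge: [41] + [46] -> [41, 46]
    Split: [19, 28] -> [19] and [28]
    Merge: [19] + [28] -> [19, 28]
  Merge: [41, 46] + [19, 28] -> [19, 28, 41, 46]
  Split: [14, 42, 9, 40] -> [14, 42] and [9, 40]
    Split: [14, 42] -> [14] and [42]
    Merge: [14] + [42] -> [14, 42]
    Split: [9, 40] -> [9] and [40]
    Merge: [9] + [40] -> [9, 40]
  Merge: [14, 42] + [9, 40] -> [9, 14, 40, 42]
Merge: [19, 28, 41, 46] + [9, 14, 40, 42] -> [9, 14, 19, 28, 40, 41, 42, 46]

Final sorted array: [9, 14, 19, 28, 40, 41, 42, 46]

The merge sort proceeds by recursively splitting the array and merging sorted halves.
After all merges, the sorted array is [9, 14, 19, 28, 40, 41, 42, 46].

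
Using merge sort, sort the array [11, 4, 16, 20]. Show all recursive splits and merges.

Merge sort trace:

Split: [11, 4, 16, 20] -> [11, 4] and [16, 20]
  Split: [11, 4] -> [11] and [4]
  Merge: [11] + [4] -> [4, 11]
  Split: [16, 20] -> [16] and [20]
  Merge: [16] + [20] -> [16, 20]
Merge: [4, 11] + [16, 20] -> [4, 11, 16, 20]

Final sorted array: [4, 11, 16, 20]

The merge sort proceeds by recursively splitting the array and merging sorted halves.
After all merges, the sorted array is [4, 11, 16, 20].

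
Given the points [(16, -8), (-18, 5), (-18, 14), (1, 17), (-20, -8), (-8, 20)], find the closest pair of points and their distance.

Computing all pairwise distances among 6 points:

d((16, -8), (-18, 5)) = 36.4005
d((16, -8), (-18, 14)) = 40.4969
d((16, -8), (1, 17)) = 29.1548
d((16, -8), (-20, -8)) = 36.0
d((16, -8), (-8, 20)) = 36.8782
d((-18, 5), (-18, 14)) = 9.0 <-- minimum
d((-18, 5), (1, 17)) = 22.4722
d((-18, 5), (-20, -8)) = 13.1529
d((-18, 5), (-8, 20)) = 18.0278
d((-18, 14), (1, 17)) = 19.2354
d((-18, 14), (-20, -8)) = 22.0907
d((-18, 14), (-8, 20)) = 11.6619
d((1, 17), (-20, -8)) = 32.6497
d((1, 17), (-8, 20)) = 9.4868
d((-20, -8), (-8, 20)) = 30.4631

Closest pair: (-18, 5) and (-18, 14) with distance 9.0

The closest pair is (-18, 5) and (-18, 14) with Euclidean distance 9.0. For 6 points, brute-force pairwise comparison is shown above. For large n, the divide-and-conquer algorithm (sort by x, recurse on halves, check the dividing strip) achieves O(n log n).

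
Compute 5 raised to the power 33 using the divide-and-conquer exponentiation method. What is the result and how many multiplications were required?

Computing 5^33 by squaring (build up from 5^1; each line after the first costs one multiplication):

5^1 = 5
5^2 = (5^1)^2 = 5^2 = 25
5^4 = (5^2)^2 = 25^2 = 625
5^8 = (5^4)^2 = 625^2 = 390625
5^16 = (5^8)^2 = 390625^2 = 152587890625
5^32 = (5^16)^2 = 152587890625^2 = 23283064365386962890625
5^33 = 5 * 5^32 = 5 * 23283064365386962890625 = 116415321826934814453125

Result: 116415321826934814453125
Multiplications needed: 6 (6 lines after 5^1)

5^33 = 116415321826934814453125. Using exponentiation by squaring, this requires 6 multiplications. The key idea: if the exponent is even, square the half-power; if odd, multiply by the base once.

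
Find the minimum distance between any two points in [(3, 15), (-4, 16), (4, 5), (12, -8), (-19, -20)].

Computing all pairwise distances among 5 points:

d((3, 15), (-4, 16)) = 7.0711 <-- minimum
d((3, 15), (4, 5)) = 10.0499
d((3, 15), (12, -8)) = 24.6982
d((3, 15), (-19, -20)) = 41.3401
d((-4, 16), (4, 5)) = 13.6015
d((-4, 16), (12, -8)) = 28.8444
d((-4, 16), (-19, -20)) = 39.0
d((4, 5), (12, -8)) = 15.2643
d((4, 5), (-19, -20)) = 33.9706
d((12, -8), (-19, -20)) = 33.2415

Closest pair: (3, 15) and (-4, 16) with distance 7.0711

The closest pair is (3, 15) and (-4, 16) with Euclidean distance 7.0711. For 5 points, brute-force pairwise comparison is shown above. For large n, the divide-and-conquer algorithm (sort by x, recurse on halves, check the dividing strip) achieves O(n log n).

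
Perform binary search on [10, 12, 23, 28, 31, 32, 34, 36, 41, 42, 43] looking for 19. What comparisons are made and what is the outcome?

Binary search for 19 in [10, 12, 23, 28, 31, 32, 34, 36, 41, 42, 43]:

lo=0, hi=10, mid=5, arr[mid]=32 -> 32 > 19, search left half
lo=0, hi=4, mid=2, arr[mid]=23 -> 23 > 19, search left half
lo=0, hi=1, mid=0, arr[mid]=10 -> 10 < 19, search right half
lo=1, hi=1, mid=1, arr[mid]=12 -> 12 < 19, search right half
lo=2 > hi=1, target 19 not found

Binary search determines that 19 is not in the array after 4 comparisons. The search space was exhausted without finding the target.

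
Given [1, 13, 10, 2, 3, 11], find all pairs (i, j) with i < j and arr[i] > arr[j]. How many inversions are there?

Finding inversions in [1, 13, 10, 2, 3, 11]:

(1, 2): arr[1]=13 > arr[2]=10
(1, 3): arr[1]=13 > arr[3]=2
(1, 4): arr[1]=13 > arr[4]=3
(1, 5): arr[1]=13 > arr[5]=11
(2, 3): arr[2]=10 > arr[3]=2
(2, 4): arr[2]=10 > arr[4]=3

Total inversions: 6

The array has 6 inversion(s): (1,2), (1,3), (1,4), (1,5), (2,3), (2,4). Each pair (i,j) satisfies i < j and arr[i] > arr[j].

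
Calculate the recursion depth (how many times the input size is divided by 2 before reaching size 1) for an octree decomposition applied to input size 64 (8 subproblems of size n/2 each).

For divide and conquer with division factor 2:

Problem sizes at each level:
Level 0: 64
Level 1: 32
Level 2: 16
Level 3: 8
Level 4: 4
Level 5: 2
Level 6: 1

The root is level 0 and the size-1 base case is level 6 (the tree spans levels 0 through 6, i.e. 7 levels counting the root), so the depth is the number of divisions: log_2(64) = 6

The recursion tree depth is log_2(64) = 6. At each level, the problem size is divided by 2, so it takes 6 divisions to reduce to a base case of size 1. The algorithm makes 8 recursive calls at each level.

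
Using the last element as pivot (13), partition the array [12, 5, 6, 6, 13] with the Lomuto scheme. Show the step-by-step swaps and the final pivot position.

Lomuto partition with pivot = 13:

Initial array: [12, 5, 6, 6, 13]

arr[0]=12 <= 13: swap with position 0, array becomes [12, 5, 6, 6, 13]
arr[1]=5 <= 13: swap with position 1, array becomes [12, 5, 6, 6, 13]
arr[2]=6 <= 13: swap with position 2, array becomes [12, 5, 6, 6, 13]
arr[3]=6 <= 13: swap with position 3, array becomes [12, 5, 6, 6, 13]

Place pivot at position 4: [12, 5, 6, 6, 13]
Pivot position: 4

After partitioning with pivot 13, the array becomes [12, 5, 6, 6, 13]. The pivot is placed at index 4. All elements to the left of the pivot are <= 13, and all elements to the right are > 13.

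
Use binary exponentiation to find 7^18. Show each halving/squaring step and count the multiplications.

Computing 7^18 by squaring (build up from 7^1; each line after the first costs one multiplication):

7^1 = 7
7^2 = (7^1)^2 = 7^2 = 49
7^4 = (7^2)^2 = 49^2 = 2401
7^8 = (7^4)^2 = 2401^2 = 5764801
7^9 = 7 * 7^8 = 7 * 5764801 = 40353607
7^18 = (7^9)^2 = 40353607^2 = 1628413597910449

Result: 1628413597910449
Multiplications needed: 5 (5 lines after 7^1)

7^18 = 1628413597910449. Using exponentiation by squaring, this requires 5 multiplications. The key idea: if the exponent is even, square the half-power; if odd, multiply by the base once.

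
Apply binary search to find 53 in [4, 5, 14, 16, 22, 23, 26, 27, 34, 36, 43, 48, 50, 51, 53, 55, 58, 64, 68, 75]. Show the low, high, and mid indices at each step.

Binary search for 53 in [4, 5, 14, 16, 22, 23, 26, 27, 34, 36, 43, 48, 50, 51, 53, 55, 58, 64, 68, 75]:

lo=0, hi=19, mid=9, arr[mid]=36 -> 36 < 53, search right half
lo=10, hi=19, mid=14, arr[mid]=53 -> Found target at index 14!

Binary search finds 53 at index 14 after 2 comparisons. The search repeatedly halves the search space by comparing with the middle element.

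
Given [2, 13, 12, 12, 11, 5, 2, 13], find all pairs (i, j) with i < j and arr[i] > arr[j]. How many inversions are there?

Finding inversions in [2, 13, 12, 12, 11, 5, 2, 13]:

(1, 2): arr[1]=13 > arr[2]=12
(1, 3): arr[1]=13 > arr[3]=12
(1, 4): arr[1]=13 > arr[4]=11
(1, 5): arr[1]=13 > arr[5]=5
(1, 6): arr[1]=13 > arr[6]=2
(2, 4): arr[2]=12 > arr[4]=11
(2, 5): arr[2]=12 > arr[5]=5
(2, 6): arr[2]=12 > arr[6]=2
(3, 4): arr[3]=12 > arr[4]=11
(3, 5): arr[3]=12 > arr[5]=5
(3, 6): arr[3]=12 > arr[6]=2
(4, 5): arr[4]=11 > arr[5]=5
(4, 6): arr[4]=11 > arr[6]=2
(5, 6): arr[5]=5 > arr[6]=2

Total inversions: 14

The array has 14 inversion(s): (1,2), (1,3), (1,4), (1,5), (1,6), (2,4), (2,5), (2,6), (3,4), (3,5), (3,6), (4,5), (4,6), (5,6). Each pair (i,j) satisfies i < j and arr[i] > arr[j].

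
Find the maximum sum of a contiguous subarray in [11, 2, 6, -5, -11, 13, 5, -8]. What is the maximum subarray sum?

Using Kadane's algorithm on [11, 2, 6, -5, -11, 13, 5, -8]:

Scanning through the array:
Position 1 (value 2): max_ending_here = 13, max_so_far = 13
Position 2 (value 6): max_ending_here = 19, max_so_far = 19
Position 3 (value -5): max_ending_here = 14, max_so_far = 19
Position 4 (value -11): max_ending_here = 3, max_so_far = 19
Position 5 (value 13): max_ending_here = 16, max_so_far = 19
Position 6 (value 5): max_ending_here = 21, max_so_far = 21
Position 7 (value -8): max_ending_here = 13, max_so_far = 21

Maximum subarray: [11, 2, 6, -5, -11, 13, 5]
Maximum sum: 21

The maximum subarray is [11, 2, 6, -5, -11, 13, 5] with sum 21. This subarray runs from index 0 to index 6.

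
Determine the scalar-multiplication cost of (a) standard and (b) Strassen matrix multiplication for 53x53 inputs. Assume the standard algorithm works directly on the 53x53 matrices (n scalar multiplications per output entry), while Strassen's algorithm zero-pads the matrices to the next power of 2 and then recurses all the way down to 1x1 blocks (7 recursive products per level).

Matrix multiplication for 53x53 matrices:

Strassen's algorithm requires power-of-2 dimensions. Pad 53x53 to 64x64 (next power of 2).

Standard algorithm: 53^3 = 148877 multiplications
Strassen's algorithm: 7^(log2(64)) = 7^6 = 117649 multiplications
Savings: 148877 - 117649 = 31228 multiplications

Standard: 148877 multiplications (53^3). Strassen: 117649 multiplications (7^6, after padding to 64x64). Strassen reduces 8 recursive multiplications to 7 at each level.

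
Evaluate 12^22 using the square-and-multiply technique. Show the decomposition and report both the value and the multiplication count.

Computing 12^22 by squaring (build up from 12^1; each line after the first costs one multiplication):

12^1 = 12
12^2 = (12^1)^2 = 12^2 = 144
12^4 = (12^2)^2 = 144^2 = 20736
12^5 = 12 * 12^4 = 12 * 20736 = 248832
12^10 = (12^5)^2 = 248832^2 = 61917364224
12^11 = 12 * 12^10 = 12 * 61917364224 = 743008370688
12^22 = (12^11)^2 = 743008370688^2 = 552061438912436417593344

Result: 552061438912436417593344
Multiplications needed: 6 (6 lines after 12^1)

12^22 = 552061438912436417593344. Using exponentiation by squaring, this requires 6 multiplications. The key idea: if the exponent is even, square the half-power; if odd, multiply by the base once.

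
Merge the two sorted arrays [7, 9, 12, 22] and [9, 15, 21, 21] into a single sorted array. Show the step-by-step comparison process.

Merging process:

Compare 7 vs 9: take 7 from left. Merged: [7]
Compare 9 vs 9: take 9 from left. Merged: [7, 9]
Compare 12 vs 9: take 9 from right. Merged: [7, 9, 9]
Compare 12 vs 15: take 12 from left. Merged: [7, 9, 9, 12]
Compare 22 vs 15: take 15 from right. Merged: [7, 9, 9, 12, 15]
Compare 22 vs 21: take 21 from right. Merged: [7, 9, 9, 12, 15, 21]
Compare 22 vs 21: take 21 from right. Merged: [7, 9, 9, 12, 15, 21, 21]
Append remaining from left: [22]. Merged: [7, 9, 9, 12, 15, 21, 21, 22]

Final merged array: [7, 9, 9, 12, 15, 21, 21, 22]
Total comparisons: 7

The merged array is [7, 9, 9, 12, 15, 21, 21, 22], requiring 7 comparisons. The merge step runs in O(n) time where n is the total number of elements.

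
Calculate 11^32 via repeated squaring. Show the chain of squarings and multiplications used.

Computing 11^32 by squaring (build up from 11^1; each line after the first costs one multiplication):

11^1 = 11
11^2 = (11^1)^2 = 11^2 = 121
11^4 = (11^2)^2 = 121^2 = 14641
11^8 = (11^4)^2 = 14641^2 = 214358881
11^16 = (11^8)^2 = 214358881^2 = 45949729863572161
11^32 = (11^16)^2 = 45949729863572161^2 = 2111377674535255285545615254209921

Result: 2111377674535255285545615254209921
Multiplications needed: 5 (5 lines after 11^1)

11^32 = 2111377674535255285545615254209921. Using exponentiation by squaring, this requires 5 multiplications. The key idea: if the exponent is even, square the half-power; if odd, multiply by the base once.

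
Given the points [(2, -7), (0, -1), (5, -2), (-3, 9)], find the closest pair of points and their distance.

Computing all pairwise distances among 4 points:

d((2, -7), (0, -1)) = 6.3246
d((2, -7), (5, -2)) = 5.831
d((2, -7), (-3, 9)) = 16.7631
d((0, -1), (5, -2)) = 5.099 <-- minimum
d((0, -1), (-3, 9)) = 10.4403
d((5, -2), (-3, 9)) = 13.6015

Closest pair: (0, -1) and (5, -2) with distance 5.099

The closest pair is (0, -1) and (5, -2) with Euclidean distance 5.099. For 4 points, brute-force pairwise comparison is shown above. For large n, the divide-and-conquer algorithm (sort by x, recurse on halves, check the dividing strip) achieves O(n log n).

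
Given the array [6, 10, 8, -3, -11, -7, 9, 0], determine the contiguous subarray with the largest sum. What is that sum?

Using Kadane's algorithm on [6, 10, 8, -3, -11, -7, 9, 0]:

Scanning through the array:
Position 1 (value 10): max_ending_here = 16, max_so_far = 16
Position 2 (value 8): max_ending_here = 24, max_so_far = 24
Position 3 (value -3): max_ending_here = 21, max_so_far = 24
Position 4 (value -11): max_ending_here = 10, max_so_far = 24
Position 5 (value -7): max_ending_here = 3, max_so_far = 24
Position 6 (value 9): max_ending_here = 12, max_so_far = 24
Position 7 (value 0): max_ending_here = 12, max_so_far = 24

Maximum subarray: [6, 10, 8]
Maximum sum: 24

The maximum subarray is [6, 10, 8] with sum 24. This subarray runs from index 0 to index 2.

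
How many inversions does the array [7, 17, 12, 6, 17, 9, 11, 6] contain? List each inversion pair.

Finding inversions in [7, 17, 12, 6, 17, 9, 11, 6]:

(0, 3): arr[0]=7 > arr[3]=6
(0, 7): arr[0]=7 > arr[7]=6
(1, 2): arr[1]=17 > arr[2]=12
(1, 3): arr[1]=17 > arr[3]=6
(1, 5): arr[1]=17 > arr[5]=9
(1, 6): arr[1]=17 > arr[6]=11
(1, 7): arr[1]=17 > arr[7]=6
(2, 3): arr[2]=12 > arr[3]=6
(2, 5): arr[2]=12 > arr[5]=9
(2, 6): arr[2]=12 > arr[6]=11
(2, 7): arr[2]=12 > arr[7]=6
(4, 5): arr[4]=17 > arr[5]=9
(4, 6): arr[4]=17 > arr[6]=11
(4, 7): arr[4]=17 > arr[7]=6
(5, 7): arr[5]=9 > arr[7]=6
(6, 7): arr[6]=11 > arr[7]=6

Total inversions: 16

The array has 16 inversion(s): (0,3), (0,7), (1,2), (1,3), (1,5), (1,6), (1,7), (2,3), (2,5), (2,6), (2,7), (4,5), (4,6), (4,7), (5,7), (6,7). Each pair (i,j) satisfies i < j and arr[i] > arr[j].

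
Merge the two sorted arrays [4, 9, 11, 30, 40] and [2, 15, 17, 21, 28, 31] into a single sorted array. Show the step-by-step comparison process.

Merging process:

Compare 4 vs 2: take 2 from right. Merged: [2]
Compare 4 vs 15: take 4 from left. Merged: [2, 4]
Compare 9 vs 15: take 9 from left. Merged: [2, 4, 9]
Compare 11 vs 15: take 11 from left. Merged: [2, 4, 9, 11]
Compare 30 vs 15: take 15 from right. Merged: [2, 4, 9, 11, 15]
Compare 30 vs 17: take 17 from right. Merged: [2, 4, 9, 11, 15, 17]
Compare 30 vs 21: take 21 from right. Merged: [2, 4, 9, 11, 15, 17, 21]
Compare 30 vs 28: take 28 from right. Merged: [2, 4, 9, 11, 15, 17, 21, 28]
Compare 30 vs 31: take 30 from left. Merged: [2, 4, 9, 11, 15, 17, 21, 28, 30]
Compare 40 vs 31: take 31 from right. Merged: [2, 4, 9, 11, 15, 17, 21, 28, 30, 31]
Append remaining from left: [40]. Merged: [2, 4, 9, 11, 15, 17, 21, 28, 30, 31, 40]

Final merged array: [2, 4, 9, 11, 15, 17, 21, 28, 30, 31, 40]
Total comparisons: 10

The merged array is [2, 4, 9, 11, 15, 17, 21, 28, 30, 31, 40], requiring 10 comparisons. The merge step runs in O(n) time where n is the total number of elements.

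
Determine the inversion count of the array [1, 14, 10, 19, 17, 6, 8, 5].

Finding inversions in [1, 14, 10, 19, 17, 6, 8, 5]:

(1, 2): arr[1]=14 > arr[2]=10
(1, 5): arr[1]=14 > arr[5]=6
(1, 6): arr[1]=14 > arr[6]=8
(1, 7): arr[1]=14 > arr[7]=5
(2, 5): arr[2]=10 > arr[5]=6
(2, 6): arr[2]=10 > arr[6]=8
(2, 7): arr[2]=10 > arr[7]=5
(3, 4): arr[3]=19 > arr[4]=17
(3, 5): arr[3]=19 > arr[5]=6
(3, 6): arr[3]=19 > arr[6]=8
(3, 7): arr[3]=19 > arr[7]=5
(4, 5): arr[4]=17 > arr[5]=6
(4, 6): arr[4]=17 > arr[6]=8
(4, 7): arr[4]=17 > arr[7]=5
(5, 7): arr[5]=6 > arr[7]=5
(6, 7): arr[6]=8 > arr[7]=5

Total inversions: 16

The array has 16 inversion(s): (1,2), (1,5), (1,6), (1,7), (2,5), (2,6), (2,7), (3,4), (3,5), (3,6), (3,7), (4,5), (4,6), (4,7), (5,7), (6,7). Each pair (i,j) satisfies i < j and arr[i] > arr[j].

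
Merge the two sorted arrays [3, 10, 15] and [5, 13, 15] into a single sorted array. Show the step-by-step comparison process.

Merging process:

Compare 3 vs 5: take 3 from left. Merged: [3]
Compare 10 vs 5: take 5 from right. Merged: [3, 5]
Compare 10 vs 13: take 10 from left. Merged: [3, 5, 10]
Compare 15 vs 13: take 13 from right. Merged: [3, 5, 10, 13]
Compare 15 vs 15: take 15 from left. Merged: [3, 5, 10, 13, 15]
Append remaining from right: [15]. Merged: [3, 5, 10, 13, 15, 15]

Final merged array: [3, 5, 10, 13, 15, 15]
Total comparisons: 5

The merged array is [3, 5, 10, 13, 15, 15], requiring 5 comparisons. The merge step runs in O(n) time where n is the total number of elements.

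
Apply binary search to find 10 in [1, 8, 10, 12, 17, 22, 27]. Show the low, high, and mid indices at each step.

Binary search for 10 in [1, 8, 10, 12, 17, 22, 27]:

lo=0, hi=6, mid=3, arr[mid]=12 -> 12 > 10, search left half
lo=0, hi=2, mid=1, arr[mid]=8 -> 8 < 10, search right half
lo=2, hi=2, mid=2, arr[mid]=10 -> Found target at index 2!

Binary search finds 10 at index 2 after 3 comparisons. The search repeatedly halves the search space by comparing with the middle element.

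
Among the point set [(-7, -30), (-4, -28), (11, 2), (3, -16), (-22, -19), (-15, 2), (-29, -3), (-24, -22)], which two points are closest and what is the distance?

Computing all pairwise distances among 8 points:

d((-7, -30), (-4, -28)) = 3.6056 <-- minimum
d((-7, -30), (11, 2)) = 36.7151
d((-7, -30), (3, -16)) = 17.2047
d((-7, -30), (-22, -19)) = 18.6011
d((-7, -30), (-15, 2)) = 32.9848
d((-7, -30), (-29, -3)) = 34.8281
d((-7, -30), (-24, -22)) = 18.7883
d((-4, -28), (11, 2)) = 33.541
d((-4, -28), (3, -16)) = 13.8924
d((-4, -28), (-22, -19)) = 20.1246
d((-4, -28), (-15, 2)) = 31.9531
d((-4, -28), (-29, -3)) = 35.3553
d((-4, -28), (-24, -22)) = 20.8806
d((11, 2), (3, -16)) = 19.6977
d((11, 2), (-22, -19)) = 39.1152
d((11, 2), (-15, 2)) = 26.0
d((11, 2), (-29, -3)) = 40.3113
d((11, 2), (-24, -22)) = 42.4382
d((3, -16), (-22, -19)) = 25.1794
d((3, -16), (-15, 2)) = 25.4558
d((3, -16), (-29, -3)) = 34.5398
d((3, -16), (-24, -22)) = 27.6586
d((-22, -19), (-15, 2)) = 22.1359
d((-22, -19), (-29, -3)) = 17.4642
d((-22, -19), (-24, -22)) = 3.6056 <-- minimum
d((-15, 2), (-29, -3)) = 14.8661
d((-15, 2), (-24, -22)) = 25.632
d((-29, -3), (-24, -22)) = 19.6469

Minimum distance: 3.6056 (tie among 2 pairs: (-7, -30) and (-4, -28); (-22, -19) and (-24, -22))

The minimum Euclidean distance is 3.6056. There is a tie: 2 pairs achieve this minimum — (-7, -30) and (-4, -28); (-22, -19) and (-24, -22). Any of these is a valid closest pair. For 8 points, brute-force pairwise comparison is shown above. For large n, the divide-and-conquer algorithm (sort by x, recurse on halves, check the dividing strip) achieves O(n log n).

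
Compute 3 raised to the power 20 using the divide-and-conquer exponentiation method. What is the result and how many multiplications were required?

Computing 3^20 by squaring (build up from 3^1; each line after the first costs one multiplication):

3^1 = 3
3^2 = (3^1)^2 = 3^2 = 9
3^4 = (3^2)^2 = 9^2 = 81
3^5 = 3 * 3^4 = 3 * 81 = 243
3^10 = (3^5)^2 = 243^2 = 59049
3^20 = (3^10)^2 = 59049^2 = 3486784401

Result: 3486784401
Multiplications needed: 5 (5 lines after 3^1)

3^20 = 3486784401. Using exponentiation by squaring, this requires 5 multiplications. The key idea: if the exponent is even, square the half-power; if odd, multiply by the base once.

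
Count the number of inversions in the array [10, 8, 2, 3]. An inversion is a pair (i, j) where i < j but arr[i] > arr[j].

Finding inversions in [10, 8, 2, 3]:

(0, 1): arr[0]=10 > arr[1]=8
(0, 2): arr[0]=10 > arr[2]=2
(0, 3): arr[0]=10 > arr[3]=3
(1, 2): arr[1]=8 > arr[2]=2
(1, 3): arr[1]=8 > arr[3]=3

Total inversions: 5

The array has 5 inversion(s): (0,1), (0,2), (0,3), (1,2), (1,3). Each pair (i,j) satisfies i < j and arr[i] > arr[j].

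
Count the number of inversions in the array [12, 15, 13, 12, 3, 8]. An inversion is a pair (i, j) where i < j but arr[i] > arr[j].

Finding inversions in [12, 15, 13, 12, 3, 8]:

(0, 4): arr[0]=12 > arr[4]=3
(0, 5): arr[0]=12 > arr[5]=8
(1, 2): arr[1]=15 > arr[2]=13
(1, 3): arr[1]=15 > arr[3]=12
(1, 4): arr[1]=15 > arr[4]=3
(1, 5): arr[1]=15 > arr[5]=8
(2, 3): arr[2]=13 > arr[3]=12
(2, 4): arr[2]=13 > arr[4]=3
(2, 5): arr[2]=13 > arr[5]=8
(3, 4): arr[3]=12 > arr[4]=3
(3, 5): arr[3]=12 > arr[5]=8

Total inversions: 11

The array has 11 inversion(s): (0,4), (0,5), (1,2), (1,3), (1,4), (1,5), (2,3), (2,4), (2,5), (3,4), (3,5). Each pair (i,j) satisfies i < j and arr[i] > arr[j].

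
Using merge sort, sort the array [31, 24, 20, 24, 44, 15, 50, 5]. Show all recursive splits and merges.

Merge sort trace:

Split: [31, 24, 20, 24, 44, 15, 50, 5] -> [31, 24, 20, 24] and [44, 15, 50, 5]
  Split: [31, 24, 20, 24] -> [31, 24] and [20, 24]
    Split: [31, 24] -> [31] and [24]
    Merge: [31] + [24] -> [24, 31]
    Split: [20, 24] -> [20] and [24]
    Merge: [20] + [24] -> [20, 24]
  Merge: [24, 31] + [20, 24] -> [20, 24, 24, 31]
  Split: [44, 15, 50, 5] -> [44, 15] and [50, 5]
    Split: [44, 15] -> [44] and [15]
    Merge: [44] + [15] -> [15, 44]
    Split: [50, 5] -> [50] and [5]
    Merge: [50] + [5] -> [5, 50]
  Merge: [15, 44] + [5, 50] -> [5, 15, 44, 50]
Merge: [20, 24, 24, 31] + [5, 15, 44, 50] -> [5, 15, 20, 24, 24, 31, 44, 50]

Final sorted array: [5, 15, 20, 24, 24, 31, 44, 50]

The merge sort proceeds by recursively splitting the array and merging sorted halves.
After all merges, the sorted array is [5, 15, 20, 24, 24, 31, 44, 50].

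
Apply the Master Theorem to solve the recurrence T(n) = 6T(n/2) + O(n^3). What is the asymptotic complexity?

Master Theorem for T(n) = 6T(n/2) + O(n^3):

a = 6, b = 2, c = 3
log_b(a) = log_2(6) = 2.5850

Case 3: c = 3 > log_2(6) = 2.5850
T(n) = O(n^3) = O(n^3)

For T(n) = 6T(n/2) + O(n^3): log_2(6) = 2.5850. This is Case 3 of the Master Theorem (c > log_b(a), work dominated by root), giving O(n^3).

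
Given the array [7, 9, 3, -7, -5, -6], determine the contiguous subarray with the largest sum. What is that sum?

Using Kadane's algorithm on [7, 9, 3, -7, -5, -6]:

Scanning through the array:
Position 1 (value 9): max_ending_here = 16, max_so_far = 16
Position 2 (value 3): max_ending_here = 19, max_so_far = 19
Position 3 (value -7): max_ending_here = 12, max_so_far = 19
Position 4 (value -5): max_ending_here = 7, max_so_far = 19
Position 5 (value -6): max_ending_here = 1, max_so_far = 19

Maximum subarray: [7, 9, 3]
Maximum sum: 19

The maximum subarray is [7, 9, 3] with sum 19. This subarray runs from index 0 to index 2.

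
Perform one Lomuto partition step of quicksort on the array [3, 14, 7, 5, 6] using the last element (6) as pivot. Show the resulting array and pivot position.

Lomuto partition with pivot = 6:

Initial array: [3, 14, 7, 5, 6]

arr[0]=3 <= 6: swap with position 0, array becomes [3, 14, 7, 5, 6]
arr[1]=14 > 6: no swap
arr[2]=7 > 6: no swap
arr[3]=5 <= 6: swap with position 1, array becomes [3, 5, 7, 14, 6]

Place pivot at position 2: [3, 5, 6, 14, 7]
Pivot position: 2

After partitioning with pivot 6, the array becomes [3, 5, 6, 14, 7]. The pivot is placed at index 2. All elements to the left of the pivot are <= 6, and all elements to the right are > 6.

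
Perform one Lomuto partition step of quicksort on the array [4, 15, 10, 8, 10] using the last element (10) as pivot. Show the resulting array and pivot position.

Lomuto partition with pivot = 10:

Initial array: [4, 15, 10, 8, 10]

arr[0]=4 <= 10: swap with position 0, array becomes [4, 15, 10, 8, 10]
arr[1]=15 > 10: no swap
arr[2]=10 <= 10: swap with position 1, array becomes [4, 10, 15, 8, 10]
arr[3]=8 <= 10: swap with position 2, array becomes [4, 10, 8, 15, 10]

Place pivot at position 3: [4, 10, 8, 10, 15]
Pivot position: 3

After partitioning with pivot 10, the array becomes [4, 10, 8, 10, 15]. The pivot is placed at index 3. All elements to the left of the pivot are <= 10, and all elements to the right are > 10.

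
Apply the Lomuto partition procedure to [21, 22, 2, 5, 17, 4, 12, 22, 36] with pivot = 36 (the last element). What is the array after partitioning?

Lomuto partition with pivot = 36:

Initial array: [21, 22, 2, 5, 17, 4, 12, 22, 36]

arr[0]=21 <= 36: swap with position 0, array becomes [21, 22, 2, 5, 17, 4, 12, 22, 36]
arr[1]=22 <= 36: swap with position 1, array becomes [21, 22, 2, 5, 17, 4, 12, 22, 36]
arr[2]=2 <= 36: swap with position 2, array becomes [21, 22, 2, 5, 17, 4, 12, 22, 36]
arr[3]=5 <= 36: swap with position 3, array becomes [21, 22, 2, 5, 17, 4, 12, 22, 36]
arr[4]=17 <= 36: swap with position 4, array becomes [21, 22, 2, 5, 17, 4, 12, 22, 36]
arr[5]=4 <= 36: swap with position 5, array becomes [21, 22, 2, 5, 17, 4, 12, 22, 36]
arr[6]=12 <= 36: swap with position 6, array becomes [21, 22, 2, 5, 17, 4, 12, 22, 36]
arr[7]=22 <= 36: swap with position 7, array becomes [21, 22, 2, 5, 17, 4, 12, 22, 36]

Place pivot at position 8: [21, 22, 2, 5, 17, 4, 12, 22, 36]
Pivot position: 8

After partitioning with pivot 36, the array becomes [21, 22, 2, 5, 17, 4, 12, 22, 36]. The pivot is placed at index 8. All elements to the left of the pivot are <= 36, and all elements to the right are > 36.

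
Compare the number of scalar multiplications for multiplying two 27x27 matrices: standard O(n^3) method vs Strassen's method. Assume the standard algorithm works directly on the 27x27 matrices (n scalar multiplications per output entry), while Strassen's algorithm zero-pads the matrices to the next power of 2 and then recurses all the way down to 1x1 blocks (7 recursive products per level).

Matrix multiplication for 27x27 matrices:

Strassen's algorithm requires power-of-2 dimensions. Pad 27x27 to 32x32 (next power of 2).

Standard algorithm: 27^3 = 19683 multiplications
Strassen's algorithm: 7^(log2(32)) = 7^5 = 16807 multiplications
Savings: 19683 - 16807 = 2876 multiplications

Standard: 19683 multiplications (27^3). Strassen: 16807 multiplications (7^5, after padding to 32x32). Strassen reduces 8 recursive multiplications to 7 at each level.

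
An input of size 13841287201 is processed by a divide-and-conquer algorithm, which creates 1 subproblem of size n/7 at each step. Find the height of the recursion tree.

For divide and conquer with division factor 7:

Problem sizes at each level:
Level 0: 13841287201
Level 1: 1977326743
Level 2: 282475249
Level 3: 40353607
Level 4: 5764801
Level 5: 823543
Level 6: 117649
Level 7: 16807
Level 8: 2401
Level 9: 343
Level 10: 49
Level 11: 7
Level 12: 1

The root is level 0 and the size-1 base case is level 12 (the tree spans levels 0 through 12, i.e. 13 levels counting the root), so the depth is the number of divisions: log_7(13841287201) = 12

The recursion tree depth is log_7(13841287201) = 12. At each level, the problem size is divided by 7, so it takes 12 divisions to reduce to a base case of size 1. The algorithm makes 1 recursive call at each level.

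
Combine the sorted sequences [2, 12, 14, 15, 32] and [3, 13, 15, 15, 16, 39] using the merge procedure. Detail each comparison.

Merging process:

Compare 2 vs 3: take 2 from left. Merged: [2]
Compare 12 vs 3: take 3 from right. Merged: [2, 3]
Compare 12 vs 13: take 12 from left. Merged: [2, 3, 12]
Compare 14 vs 13: take 13 from right. Merged: [2, 3, 12, 13]
Compare 14 vs 15: take 14 from left. Merged: [2, 3, 12, 13, 14]
Compare 15 vs 15: take 15 from left. Merged: [2, 3, 12, 13, 14, 15]
Compare 32 vs 15: take 15 from right. Merged: [2, 3, 12, 13, 14, 15, 15]
Compare 32 vs 15: take 15 from right. Merged: [2, 3, 12, 13, 14, 15, 15, 15]
Compare 32 vs 16: take 16 from right. Merged: [2, 3, 12, 13, 14, 15, 15, 15, 16]
Compare 32 vs 39: take 32 from left. Merged: [2, 3, 12, 13, 14, 15, 15, 15, 16, 32]
Append remaining from right: [39]. Merged: [2, 3, 12, 13, 14, 15, 15, 15, 16, 32, 39]

Final merged array: [2, 3, 12, 13, 14, 15, 15, 15, 16, 32, 39]
Total comparisons: 10

The merged array is [2, 3, 12, 13, 14, 15, 15, 15, 16, 32, 39], requiring 10 comparisons. The merge step runs in O(n) time where n is the total number of elements.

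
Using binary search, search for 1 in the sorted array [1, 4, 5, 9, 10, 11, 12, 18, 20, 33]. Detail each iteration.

Binary search for 1 in [1, 4, 5, 9, 10, 11, 12, 18, 20, 33]:

lo=0, hi=9, mid=4, arr[mid]=10 -> 10 > 1, search left half
lo=0, hi=3, mid=1, arr[mid]=4 -> 4 > 1, search left half
lo=0, hi=0, mid=0, arr[mid]=1 -> Found target at index 0!

Binary search finds 1 at index 0 after 3 comparisons. The search repeatedly halves the search space by comparing with the middle element.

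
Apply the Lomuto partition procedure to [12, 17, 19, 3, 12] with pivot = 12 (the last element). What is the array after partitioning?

Lomuto partition with pivot = 12:

Initial array: [12, 17, 19, 3, 12]

arr[0]=12 <= 12: swap with position 0, array becomes [12, 17, 19, 3, 12]
arr[1]=17 > 12: no swap
arr[2]=19 > 12: no swap
arr[3]=3 <= 12: swap with position 1, array becomes [12, 3, 19, 17, 12]

Place pivot at position 2: [12, 3, 12, 17, 19]
Pivot position: 2

After partitioning with pivot 12, the array becomes [12, 3, 12, 17, 19]. The pivot is placed at index 2. All elements to the left of the pivot are <= 12, and all elements to the right are > 12.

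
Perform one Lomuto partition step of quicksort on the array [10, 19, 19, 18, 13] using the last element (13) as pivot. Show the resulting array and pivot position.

Lomuto partition with pivot = 13:

Initial array: [10, 19, 19, 18, 13]

arr[0]=10 <= 13: swap with position 0, array becomes [10, 19, 19, 18, 13]
arr[1]=19 > 13: no swap
arr[2]=19 > 13: no swap
arr[3]=18 > 13: no swap

Place pivot at position 1: [10, 13, 19, 18, 19]
Pivot position: 1

After partitioning with pivot 13, the array becomes [10, 13, 19, 18, 19]. The pivot is placed at index 1. All elements to the left of the pivot are <= 13, and all elements to the right are > 13.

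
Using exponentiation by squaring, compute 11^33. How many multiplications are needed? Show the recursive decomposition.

Computing 11^33 by squaring (build up from 11^1; each line after the first costs one multiplication):

11^1 = 11
11^2 = (11^1)^2 = 11^2 = 121
11^4 = (11^2)^2 = 121^2 = 14641
11^8 = (11^4)^2 = 14641^2 = 214358881
11^16 = (11^8)^2 = 214358881^2 = 45949729863572161
11^32 = (11^16)^2 = 45949729863572161^2 = 2111377674535255285545615254209921
11^33 = 11 * 11^32 = 11 * 2111377674535255285545615254209921 = 23225154419887808141001767796309131

Result: 23225154419887808141001767796309131
Multiplications needed: 6 (6 lines after 11^1)

11^33 = 23225154419887808141001767796309131. Using exponentiation by squaring, this requires 6 multiplications. The key idea: if the exponent is even, square the half-power; if odd, multiply by the base once.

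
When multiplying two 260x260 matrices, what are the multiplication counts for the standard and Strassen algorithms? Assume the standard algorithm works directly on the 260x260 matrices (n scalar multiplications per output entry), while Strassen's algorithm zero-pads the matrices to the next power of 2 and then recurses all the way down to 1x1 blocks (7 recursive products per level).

Matrix multiplication for 260x260 matrices:

Strassen's algorithm requires power-of-2 dimensions. Pad 260x260 to 512x512 (next power of 2).

Standard algorithm: 260^3 = 17576000 multiplications
Strassen's algorithm: 7^(log2(512)) = 7^9 = 40353607 multiplications
Difference: 17576000 - 40353607 = -22777607 (Strassen uses MORE here due to padding overhead — for small or just-over-power-of-2 n, padding can outweigh the per-level savings)

Standard: 17576000 multiplications (260^3). Strassen: 40353607 multiplications (7^9, after padding to 512x512). Strassen reduces 8 recursive multiplications to 7 at each level.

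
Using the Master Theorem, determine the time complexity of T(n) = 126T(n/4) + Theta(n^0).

Master Theorem for T(n) = 126T(n/4) + O(n^0):

a = 126, b = 4, c = 0
log_b(a) = log_4(126) = 3.4886

Case 1: c = 0 < log_4(126) = 3.4886
T(n) = O(n^(log_4 126))

For T(n) = 126T(n/4) + O(n^0): log_4(126) = 3.4886. This is Case 1 of the Master Theorem (c < log_b(a), work dominated by leaves), giving O(n^(log_4 126)).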